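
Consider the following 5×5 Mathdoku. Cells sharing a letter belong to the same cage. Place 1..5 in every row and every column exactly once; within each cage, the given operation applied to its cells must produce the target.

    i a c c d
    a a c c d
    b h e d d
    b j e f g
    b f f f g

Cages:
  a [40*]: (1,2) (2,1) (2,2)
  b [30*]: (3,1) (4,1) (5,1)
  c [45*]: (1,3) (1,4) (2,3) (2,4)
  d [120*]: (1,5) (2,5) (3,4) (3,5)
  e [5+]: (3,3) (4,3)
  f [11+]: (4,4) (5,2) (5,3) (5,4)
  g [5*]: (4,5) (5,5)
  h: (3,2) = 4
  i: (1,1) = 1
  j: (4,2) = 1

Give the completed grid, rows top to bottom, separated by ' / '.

I is a freebie, so (1,1) = 1.
H is a freebie; hence (3,2) = 4.
J is a freebie, which forces (4,2) = 1.
Row 4 now contains 1, leaving (4,5) = 5.
Column 5 now contains 5, leaving (5,5) = 1.
Cage a has product 40, which forces (2,1) = 4.
The 4 cells of cage d must have product 120; hence (3,4) = 5.
The 4 cells of cage f must have sum 11, so (4,4) = 2.
Cage c has product 45, which forces (1,3) = 5.
Column 4 already has 5, leaving (1,4) = 3.
The 4 cells of cage d must have product 120, leaving (1,5) = 4.
The 4 cells of cage c must have product 45; hence (2,3) = 3.
Cage c needs product 45, leaving (2,4) = 1.
Row 2 now contains 3; hence (2,5) = 2.
Cage b needs product 30, so (3,1) = 2.
Row 3 now contains 2, so (3,3) = 1.
Column 5 now contains 2, so (3,5) = 3.
Row 4 now contains 2, so (4,1) = 3.
Column 3 already has 3, leaving (4,3) = 4.
Cage b needs product 30, which forces (5,1) = 5.
Column 3 already has 4, so (5,3) = 2.
Column 4 now contains 3; hence (5,4) = 4.
Row 1 already has 5; hence (1,2) = 2.
Row 2 already has 2, leaving (2,2) = 5.
Row 5 now contains 2, leaving (5,2) = 3.

1 2 5 3 4 / 4 5 3 1 2 / 2 4 1 5 3 / 3 1 4 2 5 / 5 3 2 4 1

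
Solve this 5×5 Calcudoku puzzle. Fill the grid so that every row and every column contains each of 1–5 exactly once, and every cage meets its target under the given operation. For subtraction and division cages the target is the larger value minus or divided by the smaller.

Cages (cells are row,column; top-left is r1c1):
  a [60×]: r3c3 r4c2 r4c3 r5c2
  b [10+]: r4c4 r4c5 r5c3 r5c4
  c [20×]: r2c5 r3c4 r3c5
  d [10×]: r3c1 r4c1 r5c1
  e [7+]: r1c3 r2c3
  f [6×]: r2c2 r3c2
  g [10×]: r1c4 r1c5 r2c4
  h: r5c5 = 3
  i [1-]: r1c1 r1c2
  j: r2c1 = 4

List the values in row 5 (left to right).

2 5 1 4 3

Cage j is given, so r2c1 = 4.
Cage h is given, which forces r5c5 = 3.
The only place for 3 in column 1 is r1c1.
The only place for 3 in column 4 is r4c4.
The 4 cells of cage a must have product 60, which forces r3c3 = 3.
Cage f's pair has product 6, which forces r2c2 = 3.
Row 3 already has 3; hence r3c2 = 2.
2 is placed in column 2; hence r1c2 = 4.
Cage a needs product 60, leaving r4c3 = 4.
In row 5, 4 can only go at r5c4, so r5c4 = 4.
The 3 cells of cage c must have product 20, leaving r3c5 = 4.
The only place for 1 in column 3 is r5c3.
The 4 cells of cage a must have product 60, leaving r4c2 = 1.
Cage b has sum 10, leaving r4c5 = 2.
Row 5 now contains 1, leaving r5c2 = 5.
The 3 cells of cage d must have product 10; hence r3c1 = 1.
1 is placed in row 3, so r3c4 = 5.
Row 4 now contains 2, leaving r4c1 = 5.
Row 5 already has 5, which forces r5c1 = 2.
The 3 cells of cage g must have product 10, so r1c5 = 5.
The 3 cells of cage c must have product 20; hence r2c5 = 1.
Row 1 now contains 5; hence r1c3 = 2.
Cage g has product 10, leaving r1c4 = 1.
Cage e needs two cells with sum 7; hence r2c3 = 5.
Row 2 now contains 1, leaving r2c4 = 2.
Filled in: 3 4 2 1 5 / 4 3 5 2 1 / 1 2 3 5 4 / 5 1 4 3 2 / 2 5 1 4 3.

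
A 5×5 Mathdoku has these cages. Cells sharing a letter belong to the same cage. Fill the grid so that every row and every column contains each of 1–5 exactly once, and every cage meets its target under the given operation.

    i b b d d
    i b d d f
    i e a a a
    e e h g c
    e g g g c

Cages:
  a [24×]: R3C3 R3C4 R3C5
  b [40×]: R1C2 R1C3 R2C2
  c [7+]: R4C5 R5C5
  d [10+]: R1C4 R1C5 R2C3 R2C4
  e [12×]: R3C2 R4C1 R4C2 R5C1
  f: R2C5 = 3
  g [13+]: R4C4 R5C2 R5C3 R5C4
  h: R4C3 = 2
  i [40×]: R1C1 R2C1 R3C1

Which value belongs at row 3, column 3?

Cage f is a single given cell, so R2C5 = 3.
H is a freebie, leaving R4C3 = 2.
Cage c's pair has sum 7; hence R4C5 = 5.
Cage c needs two cells with sum 7, leaving R5C5 = 2.
The 3 cells of cage a must have product 24, which forces R3C3 = 3.
The 3 cells of cage a must have product 24, which forces R3C4 = 2.
Column 5 already has 2, which forces R3C5 = 4.
Column 5 now contains 4, so R1C5 = 1.
Row 3 already has 4, so R3C1 = 5.
Row 3 already has 4, which forces R3C2 = 1.
The only place for 3 in row 1 is R1C4.
Cage g needs sum 13, which forces R5C2 = 3.
Cage e has product 12, which forces R4C1 = 3.
Column 2 already has 3, which forces R4C2 = 4.
Row 4 now contains 4, leaving R4C4 = 1.
The 4 cells of cage e must have product 12, which forces R5C1 = 1.
Cage b has product 40, so R1C3 = 4.
The 4 cells of cage d must have sum 10, leaving R2C3 = 1.
Column 4 already has 1; hence R2C4 = 5.
Column 3 already has 4, so R5C3 = 5.
Column 4 now contains 5; hence R5C4 = 4.
Row 1 already has 4; hence R1C1 = 2.
The 3 cells of cage b must have product 40; hence R1C2 = 5.
The 3 cells of cage i must have product 40, so R2C1 = 4.
Row 2 now contains 5, so R2C2 = 2.
The full grid is 2 5 4 3 1 / 4 2 1 5 3 / 5 1 3 2 4 / 3 4 2 1 5 / 1 3 5 4 2.

3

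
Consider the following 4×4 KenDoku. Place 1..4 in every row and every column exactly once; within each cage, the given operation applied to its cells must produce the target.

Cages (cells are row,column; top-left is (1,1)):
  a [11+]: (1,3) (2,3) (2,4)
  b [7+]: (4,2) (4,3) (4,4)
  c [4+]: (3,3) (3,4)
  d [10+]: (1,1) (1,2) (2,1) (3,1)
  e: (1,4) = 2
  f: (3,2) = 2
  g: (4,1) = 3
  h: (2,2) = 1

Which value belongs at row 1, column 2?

The 3 cells of cage a must have sum 11, leaving (1,3) = 4.
Cage e is given, so (1,4) = 2.
Cage h is a single given cell; hence (2,2) = 1.
The 3 cells of cage a must have sum 11; hence (2,3) = 3.
The 3 cells of cage a must have sum 11; hence (2,4) = 4.
F is a freebie, so (3,2) = 2.
3 is placed in column 3; hence (3,3) = 1.
1 is placed in row 3; hence (3,4) = 3.
G is a freebie, so (4,1) = 3.
Column 2 now contains 2, so (4,2) = 4.
Column 3 already has 1; hence (4,3) = 2.
4 is placed in column 4, leaving (4,4) = 1.
Column 1 now contains 3, so (1,1) = 1.
Column 2 already has 1, leaving (1,2) = 3.
4 is placed in row 2; hence (2,1) = 2.
3 is placed in row 3, which forces (3,1) = 4.
Completed grid: 1 3 4 2 / 2 1 3 4 / 4 2 1 3 / 3 4 2 1.

3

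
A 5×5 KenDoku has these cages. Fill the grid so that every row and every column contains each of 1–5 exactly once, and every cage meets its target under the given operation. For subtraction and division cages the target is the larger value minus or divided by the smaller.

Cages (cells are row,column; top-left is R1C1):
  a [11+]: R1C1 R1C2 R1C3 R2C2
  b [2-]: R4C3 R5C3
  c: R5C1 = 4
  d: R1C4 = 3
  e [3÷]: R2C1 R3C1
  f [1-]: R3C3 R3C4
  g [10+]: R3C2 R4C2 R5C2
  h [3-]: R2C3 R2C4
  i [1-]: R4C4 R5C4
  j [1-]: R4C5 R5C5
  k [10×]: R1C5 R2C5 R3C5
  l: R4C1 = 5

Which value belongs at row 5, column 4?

2

Cage d is given, which forces R1C4 = 3.
L is a freebie; hence R4C1 = 5.
C is a freebie, which forces R5C1 = 4.
In column 1, 2 can only go at R1C1, so R1C1 = 2.
The only place for 4 in row 1 is R1C3.
Cage a needs sum 11, which forces R1C2 = 1.
Row 1 already has 1, leaving R1C5 = 5.
The 4 cells of cage a must have sum 11; hence R2C2 = 4.
Row 2 needs a 3, and only R2C1 is open for it.
3 is placed in column 1, leaving R3C1 = 1.
Row 3 already has 1, which forces R3C5 = 2.
Column 5 now contains 2, which forces R2C5 = 1.
Row 3 now contains 2, which forces R3C4 = 4.
The two cells of cage j must have difference 1, leaving R4C5 = 4.
Cage j needs two cells with difference 1, leaving R5C5 = 3.
The two cells of cage b must have difference 2, so R4C3 = 3.
Cage g needs sum 10, which forces R3C2 = 3.
3 is placed in column 3; hence R3C3 = 5.
3 is placed in row 4, which forces R4C2 = 2.
Row 4 already has 2, which forces R4C4 = 1.
The 3 cells of cage g must have sum 10, leaving R5C2 = 5.
Column 3 already has 5, leaving R5C3 = 1.
Column 4 already has 1, leaving R5C4 = 2.
Column 3 already has 5, leaving R2C3 = 2.
Column 4 already has 2, so R2C4 = 5.
The full grid is 2 1 4 3 5 / 3 4 2 5 1 / 1 3 5 4 2 / 5 2 3 1 4 / 4 5 1 2 3.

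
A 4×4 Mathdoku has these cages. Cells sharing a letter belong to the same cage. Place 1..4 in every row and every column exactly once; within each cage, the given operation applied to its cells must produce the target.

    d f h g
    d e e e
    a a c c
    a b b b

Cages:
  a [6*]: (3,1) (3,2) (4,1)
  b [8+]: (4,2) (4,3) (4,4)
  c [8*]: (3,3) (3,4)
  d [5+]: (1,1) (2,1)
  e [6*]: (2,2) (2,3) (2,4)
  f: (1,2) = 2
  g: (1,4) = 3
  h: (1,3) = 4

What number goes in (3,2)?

Cage f is a single given cell, leaving (1,2) = 2.
Cage h is a single given cell, which forces (1,3) = 4.
G is a freebie, so (1,4) = 3.
4 is placed in column 3, leaving (3,3) = 2.
2 is placed in row 3, leaving (3,4) = 4.
4 is placed in column 4; hence (4,4) = 1.
3 is placed in row 1, which forces (1,1) = 1.
Cage d's pair has sum 5; hence (2,1) = 4.
Column 4 already has 1, which forces (2,4) = 2.
Column 1 now contains 1; hence (3,1) = 3.
3 is placed in row 3, leaving (3,2) = 1.
Cage a needs product 6; hence (4,1) = 2.
Cage b has sum 8; hence (4,2) = 4.
Row 4 now contains 1, so (4,3) = 3.
1 is placed in column 2, which forces (2,2) = 3.
3 is placed in column 3; hence (2,3) = 1.
Filled in: 1 2 4 3 / 4 3 1 2 / 3 1 2 4 / 2 4 3 1.

1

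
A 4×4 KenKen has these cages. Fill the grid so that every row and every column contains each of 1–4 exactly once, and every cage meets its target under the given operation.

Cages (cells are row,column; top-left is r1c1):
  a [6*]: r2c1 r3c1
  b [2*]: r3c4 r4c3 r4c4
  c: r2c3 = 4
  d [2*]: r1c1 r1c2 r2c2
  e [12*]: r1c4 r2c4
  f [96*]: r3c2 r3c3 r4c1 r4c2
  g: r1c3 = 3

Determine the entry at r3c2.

4

The 3 cells of cage d must have product 2; hence r1c1 = 1.
Cage d has product 2, so r1c2 = 2.
G is a freebie, so r1c3 = 3.
3 is placed in row 1; hence r1c4 = 4.
Cage d has product 2, leaving r2c2 = 1.
Cage c is given, leaving r2c3 = 4.
4 is placed in column 4; hence r2c4 = 3.
4 is placed in column 3, which forces r3c3 = 2.
The 3 cells of cage b must have product 2, so r3c4 = 1.
The 3 cells of cage b must have product 2, which forces r4c3 = 1.
Cage b needs product 2, so r4c4 = 2.
Row 2 already has 3, which forces r2c1 = 2.
2 is placed in row 3, so r3c1 = 3.
The 4 cells of cage f must have product 96; hence r3c2 = 4.
Cage f needs product 96, so r4c1 = 4.
The 4 cells of cage f must have product 96, so r4c2 = 3.
Completed grid: 1 2 3 4 / 2 1 4 3 / 3 4 2 1 / 4 3 1 2.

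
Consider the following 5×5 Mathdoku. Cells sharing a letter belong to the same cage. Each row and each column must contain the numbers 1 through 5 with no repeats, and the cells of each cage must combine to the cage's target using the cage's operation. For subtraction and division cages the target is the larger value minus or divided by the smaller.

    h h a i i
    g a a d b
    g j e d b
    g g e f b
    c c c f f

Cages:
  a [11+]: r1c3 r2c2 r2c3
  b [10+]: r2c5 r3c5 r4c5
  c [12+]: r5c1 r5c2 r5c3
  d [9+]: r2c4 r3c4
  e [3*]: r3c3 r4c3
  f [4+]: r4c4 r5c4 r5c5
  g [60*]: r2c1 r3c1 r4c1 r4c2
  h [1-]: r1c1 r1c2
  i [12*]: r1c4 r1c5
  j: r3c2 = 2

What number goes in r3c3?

Cage j is a single given cell; hence r3c2 = 2.
The 3 cells of cage f must have sum 4; hence r4c4 = 1.
Cage f needs sum 4, leaving r5c4 = 2.
The 3 cells of cage f must have sum 4; hence r5c5 = 1.
The two cells of cage e must have product 3, so r3c3 = 1.
Row 4 already has 1, which forces r4c3 = 3.
Cage g has product 60, so r2c1 = 1.
Cage g has product 60; hence r3c1 = 3.
Row 3 now contains 3; hence r3c5 = 5.
Column 5 already has 5, which forces r4c5 = 2.
Cage d needs two cells with sum 9, which forces r2c4 = 5.
Column 5 already has 2, leaving r2c5 = 3.
Row 3 now contains 5, which forces r3c4 = 4.
The 3 cells of cage c must have sum 12, leaving r5c2 = 3.
Cage a needs sum 11, so r1c3 = 5.
4 is placed in column 4; hence r1c4 = 3.
3 is placed in column 5, leaving r1c5 = 4.
Row 2 now contains 5, which forces r2c2 = 4.
The 3 cells of cage a must have sum 11, which forces r2c3 = 2.
4 is placed in column 2, so r4c2 = 5.
Column 3 now contains 5; hence r5c3 = 4.
Row 1 now contains 4, so r1c1 = 2.
Row 1 now contains 4, which forces r1c2 = 1.
Row 4 now contains 5, which forces r4c1 = 4.
Row 5 now contains 4, which forces r5c1 = 5.
Completed grid: 2 1 5 3 4 / 1 4 2 5 3 / 3 2 1 4 5 / 4 5 3 1 2 / 5 3 4 2 1.

1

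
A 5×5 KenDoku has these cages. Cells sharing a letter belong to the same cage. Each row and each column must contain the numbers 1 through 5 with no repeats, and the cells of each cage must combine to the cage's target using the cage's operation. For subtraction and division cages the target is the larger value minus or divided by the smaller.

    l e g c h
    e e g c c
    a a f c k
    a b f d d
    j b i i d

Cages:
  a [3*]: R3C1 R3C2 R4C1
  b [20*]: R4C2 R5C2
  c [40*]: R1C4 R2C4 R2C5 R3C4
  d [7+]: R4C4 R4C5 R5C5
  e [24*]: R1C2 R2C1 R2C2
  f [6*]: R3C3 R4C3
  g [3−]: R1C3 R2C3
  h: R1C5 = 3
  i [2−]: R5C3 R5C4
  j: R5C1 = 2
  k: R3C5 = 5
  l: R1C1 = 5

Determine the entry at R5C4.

3

L is a freebie, so R1C1 = 5.
Cage h is given, leaving R1C5 = 3.
Cage a has product 3, leaving R3C1 = 3.
The 3 cells of cage a must have product 3, which forces R3C2 = 1.
3 is placed in row 3; hence R3C3 = 2.
Cage k is a single given cell, so R3C5 = 5.
Cage a has product 3, leaving R4C1 = 1.
2 is placed in column 3; hence R4C3 = 3.
Cage j is a single given cell, which forces R5C1 = 2.
Cage e needs product 24; hence R1C2 = 2.
Row 1 already has 2; hence R1C4 = 1.
Column 1 now contains 2, so R2C1 = 4.
The 3 cells of cage e must have product 24, which forces R2C2 = 3.
4 is placed in row 2; hence R2C3 = 1.
Cage c needs product 40, so R2C4 = 5.
Row 2 now contains 1, leaving R2C5 = 2.
Row 3 already has 5, leaving R3C4 = 4.
Column 4 now contains 4, which forces R4C4 = 2.
2 is placed in column 5; hence R4C5 = 4.
Column 3 already has 1, leaving R5C3 = 5.
Cage i's pair has difference 2, leaving R5C4 = 3.
Cage d needs sum 7, leaving R5C5 = 1.
Row 1 already has 1, which forces R1C3 = 4.
4 is placed in row 4; hence R4C2 = 5.
Row 5 now contains 5, leaving R5C2 = 4.
Filled in: 5 2 4 1 3 / 4 3 1 5 2 / 3 1 2 4 5 / 1 5 3 2 4 / 2 4 5 3 1.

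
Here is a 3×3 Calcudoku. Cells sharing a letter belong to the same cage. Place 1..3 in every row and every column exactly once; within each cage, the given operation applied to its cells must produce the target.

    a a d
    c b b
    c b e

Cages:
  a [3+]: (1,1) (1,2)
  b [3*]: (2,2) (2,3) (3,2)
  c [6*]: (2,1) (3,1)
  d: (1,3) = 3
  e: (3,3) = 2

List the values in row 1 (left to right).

D is a freebie, leaving (1,3) = 3.
The 3 cells of cage b must have product 3, so (2,2) = 3.
The 3 cells of cage b must have product 3, so (2,3) = 1.
Cage b has product 3, leaving (3,2) = 1.
Cage e is given, leaving (3,3) = 2.
Cage a's pair has sum 3; hence (1,1) = 1.
1 is placed in column 2, which forces (1,2) = 2.
Row 2 now contains 3; hence (2,1) = 2.
Row 3 now contains 2; hence (3,1) = 3.
Completed grid: 1 2 3 / 2 3 1 / 3 1 2.

1 2 3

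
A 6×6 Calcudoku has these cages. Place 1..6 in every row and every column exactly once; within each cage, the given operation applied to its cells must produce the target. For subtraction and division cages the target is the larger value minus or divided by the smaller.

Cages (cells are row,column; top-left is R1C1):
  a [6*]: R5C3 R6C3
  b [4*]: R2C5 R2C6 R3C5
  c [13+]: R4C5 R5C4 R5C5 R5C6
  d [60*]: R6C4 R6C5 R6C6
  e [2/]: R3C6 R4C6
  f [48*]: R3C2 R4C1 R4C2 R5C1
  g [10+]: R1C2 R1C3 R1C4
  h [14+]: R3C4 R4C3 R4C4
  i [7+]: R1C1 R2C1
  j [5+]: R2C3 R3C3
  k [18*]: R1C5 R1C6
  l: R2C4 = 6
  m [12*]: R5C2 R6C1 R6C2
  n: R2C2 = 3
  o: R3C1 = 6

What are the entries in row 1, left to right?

Cage n is given, so R2C2 = 3.
Cage l is given, leaving R2C4 = 6.
Cage o is a single given cell; hence R3C1 = 6.
Row 2 needs a 5, and only R2C1 is open for it.
Cage i's pair has sum 7; hence R1C1 = 2.
The only place for 5 in row 3 is R3C4.
Column 2 needs a 5, and only R1C2 is open for it.
In column 3, 5 can only go at R4C3, so R4C3 = 5.
The 3 cells of cage h must have sum 14; hence R4C4 = 4.
Cage g needs sum 10, which forces R1C3 = 4.
Column 4 now contains 4, leaving R1C4 = 1.
The 4 cells of cage f must have product 48, which forces R5C1 = 4.
The two cells of cage j must have sum 5, leaving R2C3 = 2.
Row 2 now contains 2; hence R2C6 = 1.
Cage j needs two cells with sum 5; hence R3C3 = 3.
Row 2 already has 1, which forces R2C5 = 4.
Cage b needs product 4, leaving R3C5 = 1.
Cage e's pair has quotient 2, which forces R3C6 = 4.
Cage e needs two cells with quotient 2, which forces R4C6 = 2.
4 is placed in row 3; hence R3C2 = 2.
The 4 cells of cage f must have product 48, which forces R4C1 = 1.
Cage f needs product 48, so R4C2 = 6.
2 is placed in row 4, so R4C5 = 3.
Column 2 already has 6, which forces R5C2 = 1.
Row 5 now contains 1, which forces R5C3 = 6.
1 is placed in column 1; hence R6C1 = 3.
Column 2 already has 6; hence R6C2 = 4.
6 is placed in column 3, leaving R6C3 = 1.
The 3 cells of cage d must have product 60, which forces R6C4 = 2.
Column 5 already has 3, which forces R1C5 = 6.
Cage k needs two cells with product 18, which forces R1C6 = 3.
Column 4 now contains 2, leaving R5C4 = 3.
Cage c needs sum 13, so R5C5 = 2.
Cage c needs sum 13, so R5C6 = 5.
Column 5 already has 6, so R6C5 = 5.
Column 6 now contains 5, leaving R6C6 = 6.
Completed grid: 2 5 4 1 6 3 / 5 3 2 6 4 1 / 6 2 3 5 1 4 / 1 6 5 4 3 2 / 4 1 6 3 2 5 / 3 4 1 2 5 6.

2 5 4 1 6 3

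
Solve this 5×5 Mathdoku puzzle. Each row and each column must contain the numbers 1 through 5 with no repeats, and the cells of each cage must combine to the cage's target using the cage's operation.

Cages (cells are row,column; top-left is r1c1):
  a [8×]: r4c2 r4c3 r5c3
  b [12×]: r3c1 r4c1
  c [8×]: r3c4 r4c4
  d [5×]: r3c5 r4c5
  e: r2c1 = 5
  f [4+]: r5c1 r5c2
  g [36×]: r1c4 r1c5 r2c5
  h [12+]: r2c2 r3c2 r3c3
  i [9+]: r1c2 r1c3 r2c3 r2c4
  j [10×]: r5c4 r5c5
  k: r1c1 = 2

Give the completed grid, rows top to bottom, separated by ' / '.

Cage k is given; hence r1c1 = 2.
Cage g has product 36, so r1c4 = 3.
Cage g needs product 36, which forces r1c5 = 4.
E is a freebie, which forces r2c1 = 5.
Cage g has product 36, which forces r2c5 = 3.
Row 2 now contains 3, so r2c2 = 4.
The only place for 1 in row 3 is r3c5.
Column 5 already has 1, so r4c5 = 5.
Column 5 already has 5; hence r5c5 = 2.
Row 5 already has 2; hence r5c4 = 5.
The only place for 2 in row 3 is r3c4.
The 4 cells of cage i must have sum 9, leaving r2c3 = 2.
Column 4 already has 2; hence r2c4 = 1.
Column 4 already has 2, leaving r4c4 = 4.
Cage b needs two cells with product 12; hence r3c1 = 4.
4 is placed in row 4, so r4c1 = 3.
Cage a needs product 8, so r4c2 = 2.
4 is placed in row 4, so r4c3 = 1.
Column 1 now contains 3, so r5c1 = 1.
Row 5 now contains 1, leaving r5c2 = 3.
The 3 cells of cage a must have product 8, which forces r5c3 = 4.
The 4 cells of cage i must have sum 9; hence r1c2 = 1.
Column 3 already has 1, leaving r1c3 = 5.
Column 2 now contains 3, leaving r3c2 = 5.
The 3 cells of cage h must have sum 12, so r3c3 = 3.

2 1 5 3 4 / 5 4 2 1 3 / 4 5 3 2 1 / 3 2 1 4 5 / 1 3 4 5 2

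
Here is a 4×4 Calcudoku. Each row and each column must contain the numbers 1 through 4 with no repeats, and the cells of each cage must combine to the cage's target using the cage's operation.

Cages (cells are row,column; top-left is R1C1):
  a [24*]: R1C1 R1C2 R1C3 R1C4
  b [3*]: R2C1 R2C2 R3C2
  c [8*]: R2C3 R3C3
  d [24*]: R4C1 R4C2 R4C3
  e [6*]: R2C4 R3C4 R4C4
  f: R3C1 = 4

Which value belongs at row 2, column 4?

2

The 3 cells of cage b must have product 3, so R2C1 = 1.
Cage b has product 3, so R2C2 = 3.
Row 2 already has 3, so R2C4 = 2.
Cage f is a single given cell, so R3C1 = 4.
The 3 cells of cage b must have product 3, which forces R3C2 = 1.
Row 3 already has 4, so R3C3 = 2.
Row 3 now contains 1, so R3C4 = 3.
Column 4 now contains 3; hence R4C4 = 1.
Cage a needs product 24, leaving R1C1 = 3.
Cage a needs product 24, which forces R1C2 = 2.
Cage a needs product 24, so R1C3 = 1.
Column 4 now contains 1; hence R1C4 = 4.
2 is placed in row 2, leaving R2C3 = 4.
Column 1 already has 3, so R4C1 = 2.
Column 2 already has 2, so R4C2 = 4.
Column 3 now contains 4, so R4C3 = 3.
The full grid is 3 2 1 4 / 1 3 4 2 / 4 1 2 3 / 2 4 3 1.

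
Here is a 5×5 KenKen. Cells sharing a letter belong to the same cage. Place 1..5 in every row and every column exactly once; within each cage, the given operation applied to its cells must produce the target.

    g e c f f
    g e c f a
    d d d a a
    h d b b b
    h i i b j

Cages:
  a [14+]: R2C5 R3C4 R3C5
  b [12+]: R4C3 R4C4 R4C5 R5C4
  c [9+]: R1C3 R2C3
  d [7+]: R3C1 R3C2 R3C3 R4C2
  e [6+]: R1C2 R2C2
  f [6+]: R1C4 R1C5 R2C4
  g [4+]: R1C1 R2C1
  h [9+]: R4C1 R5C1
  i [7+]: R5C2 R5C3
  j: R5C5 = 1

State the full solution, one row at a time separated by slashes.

1 4 5 2 3 / 3 2 4 1 5 / 2 3 1 5 4 / 5 1 3 4 2 / 4 5 2 3 1

Cage a needs sum 14; hence R2C5 = 5.
Cage a has sum 14, which forces R3C4 = 5.
Cage a has sum 14, leaving R3C5 = 4.
Cage d needs sum 7; hence R4C2 = 1.
Cage j is a single given cell, which forces R5C5 = 1.
The two cells of cage c must have sum 9; hence R1C3 = 5.
5 is placed in row 2, so R2C3 = 4.
The two cells of cage e must have sum 6, leaving R1C2 = 4.
Row 2 already has 4, leaving R2C2 = 2.
Column 2 now contains 2, which forces R3C2 = 3.
The 4 cells of cage b must have sum 12; hence R4C4 = 4.
4 is placed in column 2, so R5C2 = 5.
Cage b has sum 12, which forces R5C4 = 3.
Cage f has sum 6; hence R1C4 = 2.
Cage f has sum 6, which forces R1C5 = 3.
Column 4 already has 3; hence R2C4 = 1.
Row 4 now contains 4, so R4C1 = 5.
3 is placed in column 5; hence R4C5 = 2.
5 is placed in row 5; hence R5C1 = 4.
3 is placed in row 5; hence R5C3 = 2.
Row 1 already has 3, which forces R1C1 = 1.
Row 2 already has 1, leaving R2C1 = 3.
The 4 cells of cage d must have sum 7, leaving R3C1 = 2.
Column 3 now contains 2; hence R3C3 = 1.
2 is placed in row 4; hence R4C3 = 3.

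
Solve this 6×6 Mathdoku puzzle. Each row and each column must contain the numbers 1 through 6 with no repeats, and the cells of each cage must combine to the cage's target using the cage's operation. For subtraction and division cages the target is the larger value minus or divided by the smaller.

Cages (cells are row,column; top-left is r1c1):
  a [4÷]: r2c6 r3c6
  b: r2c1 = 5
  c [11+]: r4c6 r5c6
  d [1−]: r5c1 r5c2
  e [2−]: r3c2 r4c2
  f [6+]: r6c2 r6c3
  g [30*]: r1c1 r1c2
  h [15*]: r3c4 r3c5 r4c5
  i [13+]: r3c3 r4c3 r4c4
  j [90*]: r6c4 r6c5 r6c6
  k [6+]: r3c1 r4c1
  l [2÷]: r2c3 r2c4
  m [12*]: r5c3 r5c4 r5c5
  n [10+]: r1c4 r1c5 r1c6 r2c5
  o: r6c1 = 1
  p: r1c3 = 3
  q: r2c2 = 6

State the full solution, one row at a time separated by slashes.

Cage p is a single given cell, which forces r1c3 = 3.
Cage b is a single given cell, which forces r2c1 = 5.
Cage q is given, leaving r2c2 = 6.
Cage o is given, so r6c1 = 1.
5 is placed in column 1, leaving r1c1 = 6.
6 is placed in column 2, leaving r1c2 = 5.
The 4 cells of cage n must have sum 10; hence r2c5 = 3.
Cage h needs product 15; hence r3c4 = 3.
Cage j needs product 90; hence r6c6 = 3.
In row 3, 6 can only go at r3c3, so r3c3 = 6.
In row 3, 5 can only go at r3c5, so r3c5 = 5.
Column 5 now contains 5, which forces r4c5 = 1.
Cage j has product 90, which forces r6c4 = 5.
Column 5 now contains 5; hence r6c5 = 6.
The 3 cells of cage i must have sum 13, which forces r4c3 = 5.
Cage i needs sum 13, so r4c4 = 2.
Row 4 now contains 5, which forces r4c6 = 6.
Cage m needs product 12, leaving r5c3 = 1.
Cage m needs product 12; hence r5c4 = 6.
6 is placed in column 5, so r5c5 = 2.
Column 6 already has 6; hence r5c6 = 5.
Cage n needs sum 10, which forces r1c4 = 1.
Column 5 already has 2, which forces r1c5 = 4.
The 4 cells of cage n must have sum 10; hence r1c6 = 2.
The two cells of cage l must have quotient 2; hence r2c3 = 2.
Column 4 now contains 1, so r2c4 = 4.
4 is placed in row 2; hence r2c6 = 1.
Cage k's pair has sum 6, which forces r3c1 = 2.
Row 3 now contains 2, which forces r3c2 = 1.
1 is placed in column 6, so r3c6 = 4.
Row 4 already has 2, leaving r4c1 = 4.
4 is placed in row 4, which forces r4c2 = 3.
Column 1 now contains 4, so r5c1 = 3.
Column 2 now contains 3, so r5c2 = 4.
4 is placed in column 2, which forces r6c2 = 2.
Column 3 now contains 2, which forces r6c3 = 4.

6 5 3 1 4 2 / 5 6 2 4 3 1 / 2 1 6 3 5 4 / 4 3 5 2 1 6 / 3 4 1 6 2 5 / 1 2 4 5 6 3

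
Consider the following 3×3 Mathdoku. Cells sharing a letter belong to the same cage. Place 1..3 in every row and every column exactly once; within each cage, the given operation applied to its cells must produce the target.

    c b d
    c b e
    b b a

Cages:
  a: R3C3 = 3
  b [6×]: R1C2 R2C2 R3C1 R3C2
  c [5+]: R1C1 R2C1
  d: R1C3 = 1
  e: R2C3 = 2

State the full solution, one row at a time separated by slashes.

Cage d is given, so R1C3 = 1.
Cage e is a single given cell, so R2C3 = 2.
Cage b has product 6, leaving R3C1 = 1.
Cage a is given, so R3C3 = 3.
Cage c needs two cells with sum 5, which forces R1C1 = 2.
Cage b has product 6, leaving R1C2 = 3.
Row 2 now contains 2, leaving R2C1 = 3.
Cage b needs product 6; hence R2C2 = 1.
3 is placed in row 3, so R3C2 = 2.

2 3 1 / 3 1 2 / 1 2 3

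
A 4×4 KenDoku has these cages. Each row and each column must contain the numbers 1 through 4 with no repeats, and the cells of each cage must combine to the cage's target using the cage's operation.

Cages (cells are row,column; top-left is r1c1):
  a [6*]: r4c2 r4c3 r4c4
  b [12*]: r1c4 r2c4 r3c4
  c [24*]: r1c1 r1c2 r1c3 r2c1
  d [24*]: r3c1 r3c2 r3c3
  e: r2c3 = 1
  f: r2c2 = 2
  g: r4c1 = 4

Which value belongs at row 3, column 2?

Cage f is a single given cell, which forces r2c2 = 2.
E is a freebie, so r2c3 = 1.
Cage g is given, so r4c1 = 4.
4 is placed in column 1, so r2c1 = 3.
Row 2 already has 3, which forces r2c4 = 4.
Column 1 now contains 3, which forces r3c1 = 2.
Column 1 now contains 2, which forces r1c1 = 1.
Cage c has product 24, leaving r1c2 = 4.
Cage c has product 24, leaving r1c3 = 2.
Row 1 already has 1, so r1c4 = 3.
4 is placed in column 2, which forces r3c2 = 3.
3 is placed in row 3, which forces r3c3 = 4.
3 is placed in column 4, leaving r3c4 = 1.
Column 2 now contains 3, leaving r4c2 = 1.
Column 3 already has 2, so r4c3 = 3.
1 is placed in column 4; hence r4c4 = 2.
Completed grid: 1 4 2 3 / 3 2 1 4 / 2 3 4 1 / 4 1 3 2.

3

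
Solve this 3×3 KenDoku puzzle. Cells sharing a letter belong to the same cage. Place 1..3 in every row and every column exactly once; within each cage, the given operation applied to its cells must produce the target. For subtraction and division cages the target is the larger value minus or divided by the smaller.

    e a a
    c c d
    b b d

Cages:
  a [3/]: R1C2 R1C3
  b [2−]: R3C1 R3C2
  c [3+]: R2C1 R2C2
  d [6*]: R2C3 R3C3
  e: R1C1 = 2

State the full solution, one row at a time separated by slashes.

2 3 1 / 1 2 3 / 3 1 2

E is a freebie, leaving R1C1 = 2.
2 is placed in column 1; hence R2C1 = 1.
1 is placed in row 2, so R2C2 = 2.
Row 2 already has 2; hence R2C3 = 3.
Column 1 already has 1, leaving R3C1 = 3.
3 is placed in row 3, which forces R3C2 = 1.
Column 3 now contains 3, which forces R3C3 = 2.
Column 2 now contains 1; hence R1C2 = 3.
Column 3 now contains 3, which forces R1C3 = 1.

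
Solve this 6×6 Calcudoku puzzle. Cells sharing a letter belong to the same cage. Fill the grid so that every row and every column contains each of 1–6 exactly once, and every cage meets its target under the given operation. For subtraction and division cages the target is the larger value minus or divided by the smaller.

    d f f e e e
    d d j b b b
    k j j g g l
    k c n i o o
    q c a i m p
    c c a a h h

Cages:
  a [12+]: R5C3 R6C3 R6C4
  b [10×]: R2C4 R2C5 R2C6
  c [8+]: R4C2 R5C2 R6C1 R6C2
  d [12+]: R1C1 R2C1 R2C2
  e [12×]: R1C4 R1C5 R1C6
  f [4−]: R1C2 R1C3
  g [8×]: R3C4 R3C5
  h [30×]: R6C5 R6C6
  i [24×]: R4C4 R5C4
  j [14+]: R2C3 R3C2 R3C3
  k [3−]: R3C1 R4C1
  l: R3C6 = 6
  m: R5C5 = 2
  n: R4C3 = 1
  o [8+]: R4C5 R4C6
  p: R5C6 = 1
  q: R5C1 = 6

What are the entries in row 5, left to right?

Cage l is a single given cell, which forces R3C6 = 6.
Cage n is given, leaving R4C3 = 1.
Cage q is given, leaving R5C1 = 6.
6 is placed in row 5; hence R5C4 = 4.
Cage m is given, leaving R5C5 = 2.
P is a freebie; hence R5C6 = 1.
6 is placed in column 6, leaving R6C6 = 5.
Column 6 now contains 5; hence R2C6 = 2.
Column 4 now contains 4, leaving R3C4 = 2.
2 is placed in column 5; hence R3C5 = 4.
The 4 cells of cage c must have sum 8; hence R4C2 = 2.
Column 4 now contains 4, so R4C4 = 6.
Row 4 already has 6, so R4C5 = 5.
2 is placed in column 6, which forces R4C6 = 3.
Row 5 now contains 1; hence R5C2 = 3.
Row 5 now contains 3; hence R5C3 = 5.
The 4 cells of cage c must have sum 8, which forces R6C1 = 2.
The 4 cells of cage c must have sum 8; hence R6C2 = 1.
1 is placed in row 6, which forces R6C4 = 3.
Row 6 now contains 5; hence R6C5 = 6.
1 is placed in column 2; hence R1C2 = 6.
Cage f needs two cells with difference 4, leaving R1C3 = 2.
Column 4 now contains 3, which forces R1C4 = 1.
Cage e needs product 12, leaving R1C5 = 3.
3 is placed in column 6, so R1C6 = 4.
Column 3 already has 5; hence R2C3 = 6.
The 3 cells of cage b must have product 10; hence R2C4 = 5.
5 is placed in column 5; hence R2C5 = 1.
Cage k's pair has difference 3, so R3C1 = 1.
Column 2 now contains 3; hence R3C2 = 5.
Column 3 already has 5, which forces R3C3 = 3.
5 is placed in row 4, so R4C1 = 4.
6 is placed in row 6; hence R6C3 = 4.
Row 1 already has 4, so R1C1 = 5.
4 is placed in column 1, which forces R2C1 = 3.
5 is placed in row 2, leaving R2C2 = 4.
The full grid is 5 6 2 1 3 4 / 3 4 6 5 1 2 / 1 5 3 2 4 6 / 4 2 1 6 5 3 / 6 3 5 4 2 1 / 2 1 4 3 6 5.

6 3 5 4 2 1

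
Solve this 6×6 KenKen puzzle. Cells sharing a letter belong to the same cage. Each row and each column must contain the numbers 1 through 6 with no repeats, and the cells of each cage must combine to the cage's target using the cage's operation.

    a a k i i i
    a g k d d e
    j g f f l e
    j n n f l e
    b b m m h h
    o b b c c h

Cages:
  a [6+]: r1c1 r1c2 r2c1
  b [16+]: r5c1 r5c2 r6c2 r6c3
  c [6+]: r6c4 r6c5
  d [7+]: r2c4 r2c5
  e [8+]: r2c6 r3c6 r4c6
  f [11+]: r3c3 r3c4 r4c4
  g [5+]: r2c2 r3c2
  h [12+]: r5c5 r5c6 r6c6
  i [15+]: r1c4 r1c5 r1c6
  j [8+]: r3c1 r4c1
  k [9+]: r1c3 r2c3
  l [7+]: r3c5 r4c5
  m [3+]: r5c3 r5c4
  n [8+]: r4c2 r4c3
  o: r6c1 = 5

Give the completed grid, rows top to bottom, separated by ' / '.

1 2 3 6 5 4 / 3 4 6 5 2 1 / 2 1 4 3 6 5 / 6 3 5 4 1 2 / 4 5 2 1 3 6 / 5 6 1 2 4 3

O is a freebie, leaving r6c1 = 5.
The only place for 2 in row 1 is r1c2.
In row 1, 1 can only go at r1c1, so r1c1 = 1.
Column 1 already has 1, which forces r2c1 = 3.
Column 1 already has 3; hence r5c1 = 4.
In row 1, 3 can only go at r1c3, so r1c3 = 3.
The two cells of cage k must have sum 9, so r2c3 = 6.
The 4 cells of cage b must have sum 16; hence r5c2 = 5.
Row 5 already has 5, which forces r5c6 = 6.
Column 3 now contains 6, leaving r6c3 = 1.
Row 6 already has 1, which forces r6c6 = 3.
Column 3 now contains 1, so r5c3 = 2.
Cage m's pair has sum 3, so r5c4 = 1.
Row 5 already has 6, which forces r5c5 = 3.
Row 6 already has 1, leaving r6c2 = 6.
Column 2 now contains 6, which forces r4c2 = 3.
Column 3 now contains 2, which forces r4c3 = 5.
Column 3 now contains 5, which forces r3c3 = 4.
The two cells of cage g must have sum 5, leaving r2c2 = 4.
4 is placed in row 3, so r3c2 = 1.
In row 2, 1 can only go at r2c6, so r2c6 = 1.
Cage e has sum 8, leaving r3c6 = 5.
Column 6 already has 1; hence r4c6 = 2.
Column 6 already has 5, which forces r1c6 = 4.
Cage j's pair has sum 8, which forces r3c1 = 2.
5 is placed in row 3, leaving r3c4 = 3.
5 is placed in row 3, leaving r3c5 = 6.
2 is placed in row 4, which forces r4c1 = 6.
2 is placed in row 4, leaving r4c4 = 4.
2 is placed in row 4, which forces r4c5 = 1.
Column 4 already has 4, which forces r6c4 = 2.
Row 6 now contains 2, which forces r6c5 = 4.
Cage i needs sum 15, leaving r1c4 = 6.
Column 5 already has 6, leaving r1c5 = 5.
2 is placed in column 4; hence r2c4 = 5.
The two cells of cage d must have sum 7; hence r2c5 = 2.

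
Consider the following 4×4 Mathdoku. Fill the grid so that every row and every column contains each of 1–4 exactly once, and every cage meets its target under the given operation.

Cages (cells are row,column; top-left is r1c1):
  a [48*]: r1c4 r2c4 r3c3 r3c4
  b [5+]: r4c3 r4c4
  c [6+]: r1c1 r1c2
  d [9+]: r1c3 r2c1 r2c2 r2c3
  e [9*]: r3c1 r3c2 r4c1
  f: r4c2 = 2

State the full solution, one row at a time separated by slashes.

2 4 1 3 / 4 1 3 2 / 1 3 2 4 / 3 2 4 1

Cage e needs product 9, leaving r3c1 = 1.
The 3 cells of cage e must have product 9, so r3c2 = 3.
3 is placed in row 3, so r3c4 = 4.
Cage e needs product 9; hence r4c1 = 3.
Cage f is given, leaving r4c2 = 2.
Row 4 now contains 2; hence r4c4 = 1.
The two cells of cage c must have sum 6, which forces r1c1 = 2.
Column 2 already has 2; hence r1c2 = 4.
Row 1 already has 2, leaving r1c3 = 1.
Row 1 already has 2; hence r1c4 = 3.
Column 1 now contains 2, leaving r2c1 = 4.
4 is placed in column 2, leaving r2c2 = 1.
4 is placed in row 2, which forces r2c3 = 3.
Column 4 now contains 3, which forces r2c4 = 2.
Row 3 already has 4, which forces r3c3 = 2.
Row 4 now contains 1; hence r4c3 = 4.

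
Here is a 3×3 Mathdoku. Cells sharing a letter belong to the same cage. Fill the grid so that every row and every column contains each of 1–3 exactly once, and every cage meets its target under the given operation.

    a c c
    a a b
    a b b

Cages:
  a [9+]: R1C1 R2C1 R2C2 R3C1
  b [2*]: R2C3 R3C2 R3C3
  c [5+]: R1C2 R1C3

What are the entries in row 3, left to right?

The 4 cells of cage a must have sum 9; hence R2C2 = 3.
Cage b needs product 2, which forces R2C3 = 1.
Cage b has product 2, leaving R3C2 = 1.
Cage b needs product 2, leaving R3C3 = 2.
Cage a needs sum 9, so R1C1 = 1.
Column 2 already has 3, which forces R1C2 = 2.
2 is placed in column 3, which forces R1C3 = 3.
Row 2 now contains 1, so R2C1 = 2.
Row 3 already has 2, so R3C1 = 3.
Completed grid: 1 2 3 / 2 3 1 / 3 1 2.

3 1 2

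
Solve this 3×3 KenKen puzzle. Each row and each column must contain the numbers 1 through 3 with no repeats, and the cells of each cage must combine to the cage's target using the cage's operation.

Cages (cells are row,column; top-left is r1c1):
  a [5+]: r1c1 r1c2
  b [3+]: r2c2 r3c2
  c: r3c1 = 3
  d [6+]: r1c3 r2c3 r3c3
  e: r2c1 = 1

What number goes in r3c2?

Cage e is a single given cell, which forces r2c1 = 1.
1 is placed in row 2; hence r2c2 = 2.
Row 2 already has 2, leaving r2c3 = 3.
Cage c is given, leaving r3c1 = 3.
2 is placed in column 2, leaving r3c2 = 1.
Row 3 now contains 1, leaving r3c3 = 2.
Column 1 already has 3, which forces r1c1 = 2.
2 is placed in column 2, leaving r1c2 = 3.
Column 3 now contains 2, leaving r1c3 = 1.
The full grid is 2 3 1 / 1 2 3 / 3 1 2.

1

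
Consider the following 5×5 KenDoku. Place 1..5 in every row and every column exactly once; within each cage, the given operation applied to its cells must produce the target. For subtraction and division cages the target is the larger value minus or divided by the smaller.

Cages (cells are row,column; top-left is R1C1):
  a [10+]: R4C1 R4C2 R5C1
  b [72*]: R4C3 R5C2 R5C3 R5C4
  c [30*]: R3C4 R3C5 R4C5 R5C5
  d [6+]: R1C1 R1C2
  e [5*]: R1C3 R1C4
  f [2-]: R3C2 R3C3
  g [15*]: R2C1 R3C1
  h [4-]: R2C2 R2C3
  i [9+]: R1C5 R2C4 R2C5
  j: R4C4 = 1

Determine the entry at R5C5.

The 4 cells of cage b must have product 72; hence R4C3 = 3.
Cage j is given, leaving R4C4 = 1.
Cage e needs two cells with product 5, leaving R1C3 = 1.
Column 4 already has 1; hence R1C4 = 5.
1 is placed in column 3, so R2C3 = 5.
Row 2 now contains 5, which forces R2C1 = 3.
Row 2 now contains 5, leaving R2C2 = 1.
Cage g's pair has product 15, which forces R3C1 = 5.
Cage i needs sum 9, which forces R1C5 = 3.
Cage c has product 30, leaving R3C4 = 3.
Cage b needs product 72; hence R5C2 = 3.
The only place for 1 in row 3 is R3C5.
Row 5 needs a 1, and only R5C1 is open for it.
The 3 cells of cage a must have sum 10, so R4C1 = 4.
Cage a has sum 10; hence R4C2 = 5.
Row 4 now contains 5; hence R4C5 = 2.
Column 5 already has 2, which forces R5C5 = 5.
Column 1 already has 4, leaving R1C1 = 2.
Cage d needs two cells with sum 6, leaving R1C2 = 4.
Cage i has sum 9, leaving R2C4 = 2.
Column 5 already has 2, which forces R2C5 = 4.
Column 2 now contains 4, so R3C2 = 2.
2 is placed in row 3, so R3C3 = 4.
Column 3 now contains 4, which forces R5C3 = 2.
Column 4 already has 2, leaving R5C4 = 4.
The full grid is 2 4 1 5 3 / 3 1 5 2 4 / 5 2 4 3 1 / 4 5 3 1 2 / 1 3 2 4 5.

5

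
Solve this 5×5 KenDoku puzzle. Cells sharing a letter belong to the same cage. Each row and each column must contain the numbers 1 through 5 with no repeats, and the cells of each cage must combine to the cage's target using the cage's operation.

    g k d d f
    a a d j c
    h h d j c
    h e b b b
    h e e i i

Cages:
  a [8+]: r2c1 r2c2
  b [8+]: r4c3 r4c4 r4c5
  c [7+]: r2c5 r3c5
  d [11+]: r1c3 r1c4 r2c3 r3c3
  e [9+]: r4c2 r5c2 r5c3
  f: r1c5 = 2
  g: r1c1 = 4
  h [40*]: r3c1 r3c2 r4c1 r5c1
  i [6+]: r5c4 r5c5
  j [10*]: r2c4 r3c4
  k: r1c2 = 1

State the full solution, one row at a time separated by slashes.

4 1 5 3 2 / 3 5 1 2 4 / 1 4 2 5 3 / 5 2 3 4 1 / 2 3 4 1 5

Cage g is given, which forces r1c1 = 4.
K is a freebie, so r1c2 = 1.
F is a freebie, which forces r1c5 = 2.
Cage h has product 40, which forces r3c2 = 4.
Row 3 now contains 4, which forces r3c5 = 3.
Column 5 now contains 3, leaving r2c5 = 4.
The only place for 1 in row 2 is r2c3.
Column 3 now contains 1, leaving r3c3 = 2.
Row 3 already has 2, so r3c4 = 5.
Column 3 already has 2, leaving r5c3 = 4.
Column 4 already has 5; hence r5c4 = 1.
Row 5 now contains 1, leaving r5c5 = 5.
Cage d needs sum 11, which forces r1c3 = 5.
Column 4 already has 5, leaving r1c4 = 3.
Column 4 already has 5; hence r2c4 = 2.
Row 3 already has 5, leaving r3c1 = 1.
Cage h needs product 40, leaving r4c1 = 5.
Column 3 now contains 5, leaving r4c3 = 3.
Column 4 now contains 2; hence r4c4 = 4.
Column 5 already has 5, so r4c5 = 1.
Row 5 already has 5; hence r5c1 = 2.
Row 5 now contains 2, so r5c2 = 3.
Column 1 now contains 5, leaving r2c1 = 3.
Column 2 already has 3, which forces r2c2 = 5.
3 is placed in row 4; hence r4c2 = 2.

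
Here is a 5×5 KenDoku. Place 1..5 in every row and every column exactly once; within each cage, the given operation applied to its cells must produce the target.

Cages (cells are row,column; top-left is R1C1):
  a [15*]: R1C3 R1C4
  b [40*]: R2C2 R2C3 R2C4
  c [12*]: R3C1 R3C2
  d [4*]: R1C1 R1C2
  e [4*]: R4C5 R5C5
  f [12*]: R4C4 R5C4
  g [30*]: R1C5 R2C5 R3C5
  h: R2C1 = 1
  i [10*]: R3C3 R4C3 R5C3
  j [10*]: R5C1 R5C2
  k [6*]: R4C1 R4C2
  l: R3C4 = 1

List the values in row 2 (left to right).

1 5 4 2 3

Cage h is given; hence R2C1 = 1.
Cage l is given, leaving R3C4 = 1.
Column 1 already has 1, so R1C1 = 4.
Cage d needs two cells with product 4, so R1C2 = 1.
Column 1 already has 4, so R3C1 = 3.
Row 3 now contains 3, which forces R3C2 = 4.
Column 1 now contains 3; hence R4C1 = 2.
Row 4 now contains 2, so R4C2 = 3.
3 is placed in row 4; hence R4C4 = 4.
4 is placed in row 4, so R4C5 = 1.
Column 1 now contains 2, leaving R5C1 = 5.
5 is placed in row 5, leaving R5C2 = 2.
2 is placed in row 5, which forces R5C3 = 1.
4 is placed in column 4; hence R5C4 = 3.
1 is placed in column 5, leaving R5C5 = 4.
Cage a's pair has product 15, which forces R1C3 = 3.
Column 4 now contains 3, so R1C4 = 5.
5 is placed in row 1, so R1C5 = 2.
Column 2 now contains 2, which forces R2C2 = 5.
Cage b needs product 40, leaving R2C3 = 4.
Cage b needs product 40, which forces R2C4 = 2.
5 is placed in row 2, which forces R2C5 = 3.
Cage i needs product 10, which forces R3C3 = 2.
2 is placed in column 5; hence R3C5 = 5.
Row 4 already has 1, so R4C3 = 5.
Completed grid: 4 1 3 5 2 / 1 5 4 2 3 / 3 4 2 1 5 / 2 3 5 4 1 / 5 2 1 3 4.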